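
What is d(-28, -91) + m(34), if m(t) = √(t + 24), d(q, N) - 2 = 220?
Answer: 222 + √58 ≈ 229.62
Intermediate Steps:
d(q, N) = 222 (d(q, N) = 2 + 220 = 222)
m(t) = √(24 + t)
d(-28, -91) + m(34) = 222 + √(24 + 34) = 222 + √58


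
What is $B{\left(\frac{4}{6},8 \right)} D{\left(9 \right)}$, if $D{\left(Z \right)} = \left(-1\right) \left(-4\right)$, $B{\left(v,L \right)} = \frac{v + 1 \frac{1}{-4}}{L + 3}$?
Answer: $\frac{5}{33} \approx 0.15152$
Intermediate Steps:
$B{\left(v,L \right)} = \frac{- \frac{1}{4} + v}{3 + L}$ ($B{\left(v,L \right)} = \frac{v + 1 \left(- \frac{1}{4}\right)}{3 + L} = \frac{v - \frac{1}{4}}{3 + L} = \frac{- \frac{1}{4} + v}{3 + L}$)
$D{\left(Z \right)} = 4$
$B{\left(\frac{4}{6},8 \right)} D{\left(9 \right)} = \frac{- \frac{1}{4} + \frac{4}{6}}{3 + 8} \cdot 4 = \frac{- \frac{1}{4} + 4 \cdot \frac{1}{6}}{11} \cdot 4 = \frac{- \frac{1}{4} + \frac{2}{3}}{11} \cdot 4 = \frac{1}{11} \cdot \frac{5}{12} \cdot 4 = \frac{5}{132} \cdot 4 = \frac{5}{33}$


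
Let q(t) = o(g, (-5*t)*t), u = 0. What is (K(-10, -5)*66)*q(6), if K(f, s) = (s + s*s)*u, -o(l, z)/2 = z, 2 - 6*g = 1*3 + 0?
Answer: 0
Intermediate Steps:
g = -⅙ (g = ⅓ - (1*3 + 0)/6 = ⅓ - (3 + 0)/6 = ⅓ - ⅙*3 = ⅓ - ½ = -⅙ ≈ -0.16667)
o(l, z) = -2*z
q(t) = 10*t² (q(t) = -2*(-5*t)*t = -(-10)*t² = 10*t²)
K(f, s) = 0 (K(f, s) = (s + s*s)*0 = (s + s²)*0 = 0)
(K(-10, -5)*66)*q(6) = (0*66)*(10*6²) = 0*(10*36) = 0*360 = 0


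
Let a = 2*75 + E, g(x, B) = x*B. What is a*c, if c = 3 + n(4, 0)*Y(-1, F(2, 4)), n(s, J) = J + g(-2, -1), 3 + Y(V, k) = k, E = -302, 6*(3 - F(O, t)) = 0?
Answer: -456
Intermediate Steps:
g(x, B) = B*x
F(O, t) = 3 (F(O, t) = 3 - 1/6*0 = 3 + 0 = 3)
Y(V, k) = -3 + k
n(s, J) = 2 + J (n(s, J) = J - 1*(-2) = J + 2 = 2 + J)
c = 3 (c = 3 + (2 + 0)*(-3 + 3) = 3 + 2*0 = 3 + 0 = 3)
a = -152 (a = 2*75 - 302 = 150 - 302 = -152)
a*c = -152*3 = -456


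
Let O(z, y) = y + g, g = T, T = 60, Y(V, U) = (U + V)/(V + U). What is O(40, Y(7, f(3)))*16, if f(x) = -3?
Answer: 976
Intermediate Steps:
Y(V, U) = 1 (Y(V, U) = (U + V)/(U + V) = 1)
g = 60
O(z, y) = 60 + y (O(z, y) = y + 60 = 60 + y)
O(40, Y(7, f(3)))*16 = (60 + 1)*16 = 61*16 = 976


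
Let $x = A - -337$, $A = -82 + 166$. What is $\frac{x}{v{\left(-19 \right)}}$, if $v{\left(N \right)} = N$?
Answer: $- \frac{421}{19} \approx -22.158$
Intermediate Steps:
$A = 84$
$x = 421$ ($x = 84 - -337 = 84 + 337 = 421$)
$\frac{x}{v{\left(-19 \right)}} = \frac{421}{-19} = 421 \left(- \frac{1}{19}\right) = - \frac{421}{19}$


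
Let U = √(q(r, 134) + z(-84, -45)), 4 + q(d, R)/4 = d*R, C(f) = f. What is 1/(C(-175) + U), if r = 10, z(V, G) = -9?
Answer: -35/5058 - √5335/25290 ≈ -0.0098079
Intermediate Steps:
q(d, R) = -16 + 4*R*d (q(d, R) = -16 + 4*(d*R) = -16 + 4*(R*d) = -16 + 4*R*d)
U = √5335 (U = √((-16 + 4*134*10) - 9) = √((-16 + 5360) - 9) = √(5344 - 9) = √5335 ≈ 73.041)
1/(C(-175) + U) = 1/(-175 + √5335)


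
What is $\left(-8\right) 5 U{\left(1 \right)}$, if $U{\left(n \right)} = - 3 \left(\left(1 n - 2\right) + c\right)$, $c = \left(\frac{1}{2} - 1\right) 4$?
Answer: $-360$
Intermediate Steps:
$c = -2$ ($c = \left(\frac{1}{2} - 1\right) 4 = \left(- \frac{1}{2}\right) 4 = -2$)
$U{\left(n \right)} = 12 - 3 n$ ($U{\left(n \right)} = - 3 \left(\left(1 n - 2\right) - 2\right) = - 3 \left(\left(n - 2\right) - 2\right) = - 3 \left(\left(-2 + n\right) - 2\right) = - 3 \left(-4 + n\right) = 12 - 3 n$)
$\left(-8\right) 5 U{\left(1 \right)} = \left(-8\right) 5 \left(12 - 3\right) = - 40 \left(12 - 3\right) = \left(-40\right) 9 = -360$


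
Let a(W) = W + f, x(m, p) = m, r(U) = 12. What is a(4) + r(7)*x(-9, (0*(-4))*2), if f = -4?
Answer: -108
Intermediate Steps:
a(W) = -4 + W (a(W) = W - 4 = -4 + W)
a(4) + r(7)*x(-9, (0*(-4))*2) = (-4 + 4) + 12*(-9) = 0 - 108 = -108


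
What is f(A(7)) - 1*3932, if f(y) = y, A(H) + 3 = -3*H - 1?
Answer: -3957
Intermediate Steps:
A(H) = -4 - 3*H (A(H) = -3 + (-3*H - 1) = -3 + (-1 - 3*H) = -4 - 3*H)
f(A(7)) - 1*3932 = (-4 - 3*7) - 1*3932 = (-4 - 21) - 3932 = -25 - 3932 = -3957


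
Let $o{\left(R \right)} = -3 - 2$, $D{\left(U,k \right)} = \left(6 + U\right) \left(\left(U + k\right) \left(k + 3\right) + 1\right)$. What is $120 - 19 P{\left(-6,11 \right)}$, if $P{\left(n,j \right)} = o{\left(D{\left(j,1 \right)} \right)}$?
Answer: $215$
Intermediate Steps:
$D{\left(U,k \right)} = \left(1 + \left(3 + k\right) \left(U + k\right)\right) \left(6 + U\right)$ ($D{\left(U,k \right)} = \left(6 + U\right) \left(\left(U + k\right) \left(3 + k\right) + 1\right) = \left(6 + U\right) \left(\left(3 + k\right) \left(U + k\right) + 1\right) = \left(6 + U\right) \left(1 + \left(3 + k\right) \left(U + k\right)\right) = \left(1 + \left(3 + k\right) \left(U + k\right)\right) \left(6 + U\right)$)
$o{\left(R \right)} = -5$
$P{\left(n,j \right)} = -5$
$120 - 19 P{\left(-6,11 \right)} = 120 - -95 = 120 + 95 = 215$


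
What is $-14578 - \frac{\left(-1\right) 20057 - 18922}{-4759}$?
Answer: $- \frac{69415681}{4759} \approx -14586.0$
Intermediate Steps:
$-14578 - \frac{\left(-1\right) 20057 - 18922}{-4759} = -14578 - \left(-20057 - 18922\right) \left(- \frac{1}{4759}\right) = -14578 - \left(-38979\right) \left(- \frac{1}{4759}\right) = -14578 - \frac{38979}{4759} = - \frac{69415681}{4759}$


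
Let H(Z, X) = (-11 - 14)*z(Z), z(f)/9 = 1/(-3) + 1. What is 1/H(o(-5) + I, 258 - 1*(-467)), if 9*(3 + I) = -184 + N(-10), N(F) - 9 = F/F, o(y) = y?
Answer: -1/150 ≈ -0.0066667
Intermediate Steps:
N(F) = 10 (N(F) = 9 + F/F = 9 + 1 = 10)
I = -67/3 (I = -3 + (-184 + 10)/9 = -3 + (⅑)*(-174) = -3 - 58/3 = -67/3 ≈ -22.333)
z(f) = 6 (z(f) = 9*(1/(-3) + 1) = 9*(-⅓ + 1) = 9*(⅔) = 6)
H(Z, X) = -150 (H(Z, X) = (-11 - 14)*6 = -25*6 = -150)
1/H(o(-5) + I, 258 - 1*(-467)) = 1/(-150) = -1/150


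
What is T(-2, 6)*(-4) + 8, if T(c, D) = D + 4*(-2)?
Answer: 16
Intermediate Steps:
T(c, D) = -8 + D (T(c, D) = D - 8 = -8 + D)
T(-2, 6)*(-4) + 8 = (-8 + 6)*(-4) + 8 = -2*(-4) + 8 = 8 + 8 = 16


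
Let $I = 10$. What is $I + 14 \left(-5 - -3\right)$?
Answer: $-18$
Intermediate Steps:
$I + 14 \left(-5 - -3\right) = 10 + 14 \left(-5 - -3\right) = 10 + 14 \left(-5 + 3\right) = 10 + 14 \left(-2\right) = 10 - 28 = -18$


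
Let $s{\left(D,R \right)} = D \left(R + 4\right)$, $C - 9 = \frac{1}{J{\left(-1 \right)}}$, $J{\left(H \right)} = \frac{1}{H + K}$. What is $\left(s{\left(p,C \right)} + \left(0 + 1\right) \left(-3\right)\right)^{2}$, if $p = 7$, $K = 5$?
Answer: $13456$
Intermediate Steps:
$J{\left(H \right)} = \frac{1}{5 + H}$ ($J{\left(H \right)} = \frac{1}{H + 5} = \frac{1}{5 + H}$)
$C = 13$ ($C = 9 + \frac{1}{\frac{1}{5 - 1}} = 9 + \frac{1}{\frac{1}{4}} = 9 + 4 = 13$)
$s{\left(D,R \right)} = D \left(4 + R\right)$
$\left(s{\left(p,C \right)} + \left(0 + 1\right) \left(-3\right)\right)^{2} = \left(7 \left(4 + 13\right) + \left(0 + 1\right) \left(-3\right)\right)^{2} = \left(7 \cdot 17 + 1 \left(-3\right)\right)^{2} = \left(119 - 3\right)^{2} = 116^{2} = 13456$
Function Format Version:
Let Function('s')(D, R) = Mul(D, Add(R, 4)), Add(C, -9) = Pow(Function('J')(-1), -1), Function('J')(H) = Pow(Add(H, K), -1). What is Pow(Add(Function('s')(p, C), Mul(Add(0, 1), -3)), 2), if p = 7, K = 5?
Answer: 13456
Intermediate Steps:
Function('J')(H) = Pow(Add(5, H), -1) (Function('J')(H) = Pow(Add(H, 5), -1) = Pow(Add(5, H), -1))
C = 13 (C = Add(9, Pow(Pow(Add(5, -1), -1), -1)) = Add(9, Pow(Pow(4, -1), -1)) = Add(9, Pow(Rational(1, 4), -1)) = Add(9, 4) = 13)
Function('s')(D, R) = Mul(D, Add(4, R))
Pow(Add(Function('s')(p, C), Mul(Add(0, 1), -3)), 2) = Pow(Add(Mul(7, Add(4, 13)), Mul(Add(0, 1), -3)), 2) = Pow(Add(Mul(7, 17), Mul(1, -3)), 2) = Pow(Add(119, -3), 2) = Pow(116, 2) = 13456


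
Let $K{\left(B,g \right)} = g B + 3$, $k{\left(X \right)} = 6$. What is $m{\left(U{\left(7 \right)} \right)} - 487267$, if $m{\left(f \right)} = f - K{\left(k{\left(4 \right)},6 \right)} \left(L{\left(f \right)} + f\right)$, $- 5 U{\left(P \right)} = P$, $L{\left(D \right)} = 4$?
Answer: $- \frac{2436849}{5} \approx -4.8737 \cdot 10^{5}$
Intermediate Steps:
$K{\left(B,g \right)} = 3 + B g$ ($K{\left(B,g \right)} = B g + 3 = 3 + B g$)
$U{\left(P \right)} = - \frac{P}{5}$
$m{\left(f \right)} = -156 - 38 f$ ($m{\left(f \right)} = f - \left(3 + 6 \cdot 6\right) \left(4 + f\right) = f - \left(3 + 36\right) \left(4 + f\right) = f - 39 \left(4 + f\right) = f - \left(156 + 39 f\right) = -156 - 38 f$)
$m{\left(U{\left(7 \right)} \right)} - 487267 = \left(-156 - 38 \left(\left(- \frac{1}{5}\right) 7\right)\right) - 487267 = \left(-156 - - \frac{266}{5}\right) - 487267 = \left(-156 + \frac{266}{5}\right) - 487267 = - \frac{514}{5} - 487267 = - \frac{2436849}{5}$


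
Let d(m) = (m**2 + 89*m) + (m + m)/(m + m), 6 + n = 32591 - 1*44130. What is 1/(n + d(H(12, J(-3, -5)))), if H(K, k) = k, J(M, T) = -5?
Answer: -1/11964 ≈ -8.3584e-5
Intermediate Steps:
n = -11545 (n = -6 + (32591 - 1*44130) = -6 + (32591 - 44130) = -6 - 11539 = -11545)
d(m) = 1 + m**2 + 89*m (d(m) = (m**2 + 89*m) + (2*m)/((2*m)) = (m**2 + 89*m) + (2*m)*(1/(2*m)) = (m**2 + 89*m) + 1 = 1 + m**2 + 89*m)
1/(n + d(H(12, J(-3, -5)))) = 1/(-11545 + (1 + (-5)**2 + 89*(-5))) = 1/(-11545 + (1 + 25 - 445)) = 1/(-11545 - 419) = 1/(-11964) = -1/11964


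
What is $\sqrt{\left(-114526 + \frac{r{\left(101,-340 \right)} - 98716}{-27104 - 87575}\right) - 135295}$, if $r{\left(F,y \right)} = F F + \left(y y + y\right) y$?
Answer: $\frac{2 i \sqrt{820239986260094}}{114679} \approx 499.48 i$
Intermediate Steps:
$r{\left(F,y \right)} = F^{2} + y \left(y + y^{2}\right)$ ($r{\left(F,y \right)} = F^{2} + \left(y^{2} + y\right) y = F^{2} + \left(y + y^{2}\right) y = F^{2} + y \left(y + y^{2}\right)$)
$\sqrt{\left(-114526 + \frac{r{\left(101,-340 \right)} - 98716}{-27104 - 87575}\right) - 135295} = \sqrt{\left(-114526 + \frac{\left(101^{2} + \left(-340\right)^{2} + \left(-340\right)^{3}\right) - 98716}{-27104 - 87575}\right) - 135295} = \sqrt{\left(-114526 + \frac{\left(10201 + 115600 - 39304000\right) - 98716}{-114679}\right) - 135295} = \sqrt{\left(-114526 + \left(-39178199 - 98716\right) \left(- \frac{1}{114679}\right)\right) - 135295} = \sqrt{\left(-114526 - - \frac{39276915}{114679}\right) - 135295} = \sqrt{\left(-114526 + \frac{39276915}{114679}\right) - 135295} = \sqrt{- \frac{13094450239}{114679} - 135295} = \sqrt{- \frac{28609945544}{114679}} = \frac{2 i \sqrt{820239986260094}}{114679}$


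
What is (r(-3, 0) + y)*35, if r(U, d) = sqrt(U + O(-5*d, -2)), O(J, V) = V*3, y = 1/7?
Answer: 5 + 105*I ≈ 5.0 + 105.0*I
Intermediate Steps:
y = 1/7 ≈ 0.14286
O(J, V) = 3*V
r(U, d) = sqrt(-6 + U) (r(U, d) = sqrt(U + 3*(-2)) = sqrt(U - 6) = sqrt(-6 + U))
(r(-3, 0) + y)*35 = (sqrt(-6 - 3) + 1/7)*35 = (sqrt(-9) + 1/7)*35 = (3*I + 1/7)*35 = (1/7 + 3*I)*35 = 5 + 105*I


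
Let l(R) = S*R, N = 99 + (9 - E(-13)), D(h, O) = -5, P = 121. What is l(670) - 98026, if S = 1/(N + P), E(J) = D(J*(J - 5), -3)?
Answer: -11468707/117 ≈ -98023.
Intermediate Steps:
E(J) = -5
N = 113 (N = 99 + (9 - 1*(-5)) = 99 + (9 + 5) = 99 + 14 = 113)
S = 1/234 (S = 1/(113 + 121) = 1/234 ≈ 0.0042735)
l(R) = R/234
l(670) - 98026 = (1/234)*670 - 98026 = 335/117 - 98026 = -11468707/117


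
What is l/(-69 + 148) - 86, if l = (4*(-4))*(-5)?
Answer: -6714/79 ≈ -84.987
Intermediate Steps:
l = 80 (l = -16*(-5) = 80)
l/(-69 + 148) - 86 = 80/(-69 + 148) - 86 = 80/79 - 86 = -6714/79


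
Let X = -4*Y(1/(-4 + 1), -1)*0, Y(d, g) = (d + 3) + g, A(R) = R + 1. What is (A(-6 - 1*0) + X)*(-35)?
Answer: 175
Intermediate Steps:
A(R) = 1 + R
Y(d, g) = 3 + d + g (Y(d, g) = (3 + d) + g = 3 + d + g)
X = 0 (X = -4*(3 + 1/(-4 + 1) - 1)*0 = -4*(3 + 1/(-3) - 1)*0 = -4*(3 - ⅓ - 1)*0 = -4*5/3*0 = -20/3*0 = 0)
(A(-6 - 1*0) + X)*(-35) = ((1 + (-6 - 1*0)) + 0)*(-35) = ((1 + (-6 + 0)) + 0)*(-35) = ((1 - 6) + 0)*(-35) = (-5 + 0)*(-35) = -5*(-35) = 175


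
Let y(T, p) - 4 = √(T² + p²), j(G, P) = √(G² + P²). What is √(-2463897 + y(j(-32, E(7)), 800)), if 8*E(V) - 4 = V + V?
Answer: √(-9855572 + √10256465)/2 ≈ 1569.4*I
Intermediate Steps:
E(V) = ½ + V/4 (E(V) = ½ + (V + V)/8 = ½ + (2*V)/8 = ½ + V/4)
y(T, p) = 4 + √(T² + p²)
√(-2463897 + y(j(-32, E(7)), 800)) = √(-2463897 + (4 + √((√((-32)² + (½ + (¼)*7)²))² + 800²))) = √(-2463897 + (4 + √((√(1024 + (½ + 7/4)²))² + 640000))) = √(-2463897 + (4 + √((√(1024 + (9/4)²))² + 640000))) = √(-2463897 + (4 + √((√(1024 + 81/16))² + 640000))) = √(-2463897 + (4 + √((√(16465/16))² + 640000))) = √(-2463897 + (4 + √((√16465/4)² + 640000))) = √(-2463897 + (4 + √(16465/16 + 640000))) = √(-2463897 + (4 + √(10256465/16))) = √(-2463897 + (4 + √10256465/4)) = √(-2463893 + √10256465/4)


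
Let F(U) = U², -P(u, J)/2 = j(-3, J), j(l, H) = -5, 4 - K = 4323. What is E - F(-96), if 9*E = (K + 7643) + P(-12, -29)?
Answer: -79610/9 ≈ -8845.6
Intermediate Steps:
K = -4319 (K = 4 - 1*4323 = 4 - 4323 = -4319)
P(u, J) = 10 (P(u, J) = -2*(-5) = 10)
E = 3334/9 (E = ((-4319 + 7643) + 10)/9 = (3324 + 10)/9 = (⅑)*3334 = 3334/9 ≈ 370.44)
E - F(-96) = 3334/9 - 1*(-96)² = 3334/9 - 1*9216 = 3334/9 - 9216 = -79610/9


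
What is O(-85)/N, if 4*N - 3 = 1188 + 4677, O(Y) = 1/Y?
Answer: -1/124695 ≈ -8.0196e-6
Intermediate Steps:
N = 1467 (N = ¾ + (1188 + 4677)/4 = ¾ + (¼)*5865 = ¾ + 5865/4 = 1467)
O(-85)/N = 1/(-85*1467) = -1/85*1/1467 = -1/124695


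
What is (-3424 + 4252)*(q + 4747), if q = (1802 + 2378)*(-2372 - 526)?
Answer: -10026163404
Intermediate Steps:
q = -12113640 (q = 4180*(-2898) = -12113640)
(-3424 + 4252)*(q + 4747) = (-3424 + 4252)*(-12113640 + 4747) = 828*(-12108893) = -10026163404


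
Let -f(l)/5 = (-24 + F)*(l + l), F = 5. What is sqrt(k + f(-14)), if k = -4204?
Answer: 4*I*sqrt(429) ≈ 82.849*I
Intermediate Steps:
f(l) = 190*l (f(l) = -5*(-24 + 5)*(l + l) = -(-95)*2*l = -(-190)*l = 190*l)
sqrt(k + f(-14)) = sqrt(-4204 + 190*(-14)) = sqrt(-4204 - 2660) = sqrt(-6864) = 4*I*sqrt(429)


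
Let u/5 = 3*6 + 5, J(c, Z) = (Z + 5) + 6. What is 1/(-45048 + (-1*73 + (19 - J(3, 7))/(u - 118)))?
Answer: -3/135364 ≈ -2.2162e-5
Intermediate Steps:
J(c, Z) = 11 + Z (J(c, Z) = (5 + Z) + 6 = 11 + Z)
u = 115 (u = 5*(3*6 + 5) = 5*(18 + 5) = 5*23 = 115)
1/(-45048 + (-1*73 + (19 - J(3, 7))/(u - 118))) = 1/(-45048 + (-1*73 + (19 - (11 + 7))/(115 - 118))) = 1/(-45048 + (-73 + (19 - 1*18)/(-3))) = 1/(-45048 + (-73 + (19 - 18)*(-⅓))) = 1/(-45048 + (-73 + 1*(-⅓))) = 1/(-45048 + (-73 - ⅓)) = 1/(-45048 - 220/3) = 1/(-135364/3) = -3/135364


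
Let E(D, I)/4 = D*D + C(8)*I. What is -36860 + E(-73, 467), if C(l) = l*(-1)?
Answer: -30488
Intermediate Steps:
C(l) = -l
E(D, I) = -32*I + 4*D² (E(D, I) = 4*(D*D + (-1*8)*I) = 4*(D² - 8*I) = -32*I + 4*D²)
-36860 + E(-73, 467) = -36860 + (-32*467 + 4*(-73)²) = -36860 + (-14944 + 4*5329) = -36860 + (-14944 + 21316) = -36860 + 6372 = -30488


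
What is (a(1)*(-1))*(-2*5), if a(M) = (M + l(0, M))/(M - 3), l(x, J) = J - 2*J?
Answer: 0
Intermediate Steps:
l(x, J) = -J
a(M) = 0 (a(M) = (M - M)/(M - 3) = 0/(-3 + M) = 0)
(a(1)*(-1))*(-2*5) = (0*(-1))*(-2*5) = 0*(-10) = 0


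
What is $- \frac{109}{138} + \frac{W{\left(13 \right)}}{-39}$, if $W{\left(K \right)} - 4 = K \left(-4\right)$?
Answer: $\frac{791}{1794} \approx 0.44091$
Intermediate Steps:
$W{\left(K \right)} = 4 - 4 K$ ($W{\left(K \right)} = 4 + K \left(-4\right) = 4 - 4 K$)
$- \frac{109}{138} + \frac{W{\left(13 \right)}}{-39} = - \frac{109}{138} + \frac{4 - 52}{-39} = \left(-109\right) \frac{1}{138} + \left(4 - 52\right) \left(- \frac{1}{39}\right) = - \frac{109}{138} - - \frac{16}{13} = - \frac{109}{138} + \frac{16}{13} = \frac{791}{1794}$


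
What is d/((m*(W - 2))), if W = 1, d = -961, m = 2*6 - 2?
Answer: 961/10 ≈ 96.100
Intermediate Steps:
m = 10 (m = 12 - 2 = 10)
d/((m*(W - 2))) = -961*1/(10*(1 - 2)) = -961/(10*(-1)) = -961/(-10) = -961*(-⅒) = 961/10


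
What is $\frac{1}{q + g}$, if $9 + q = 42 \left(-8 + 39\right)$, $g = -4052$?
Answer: $- \frac{1}{2759} \approx -0.00036245$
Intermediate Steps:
$q = 1293$ ($q = -9 + 42 \left(-8 + 39\right) = -9 + 42 \cdot 31 = -9 + 1302 = 1293$)
$\frac{1}{q + g} = \frac{1}{1293 - 4052} = \frac{1}{-2759} = - \frac{1}{2759}$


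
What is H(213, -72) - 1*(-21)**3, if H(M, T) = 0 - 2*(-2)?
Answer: 9265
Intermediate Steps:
H(M, T) = 4 (H(M, T) = 0 + 4 = 4)
H(213, -72) - 1*(-21)**3 = 4 - 1*(-21)**3 = 4 - 1*(-9261) = 4 + 9261 = 9265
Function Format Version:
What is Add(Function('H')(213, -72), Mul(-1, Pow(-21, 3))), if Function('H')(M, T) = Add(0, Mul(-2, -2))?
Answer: 9265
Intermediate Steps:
Function('H')(M, T) = 4 (Function('H')(M, T) = Add(0, 4) = 4)
Add(Function('H')(213, -72), Mul(-1, Pow(-21, 3))) = Add(4, Mul(-1, Pow(-21, 3))) = Add(4, Mul(-1, -9261)) = Add(4, 9261) = 9265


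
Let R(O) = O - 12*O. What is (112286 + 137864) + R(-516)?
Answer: 255826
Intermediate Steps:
R(O) = -11*O
(112286 + 137864) + R(-516) = (112286 + 137864) - 11*(-516) = 250150 + 5676 = 255826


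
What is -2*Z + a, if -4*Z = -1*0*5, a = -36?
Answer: -36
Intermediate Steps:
Z = 0 (Z = -(-1*0)*5/4 = -0*5 = -¼*0 = 0)
-2*Z + a = -2*0 - 36 = 0 - 36 = -36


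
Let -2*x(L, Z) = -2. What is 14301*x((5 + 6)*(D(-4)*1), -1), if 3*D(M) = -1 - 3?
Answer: 14301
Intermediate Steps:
D(M) = -4/3 (D(M) = (-1 - 3)/3 = (1/3)*(-4) = -4/3)
x(L, Z) = 1 (x(L, Z) = -1/2*(-2) = 1)
14301*x((5 + 6)*(D(-4)*1), -1) = 14301*1 = 14301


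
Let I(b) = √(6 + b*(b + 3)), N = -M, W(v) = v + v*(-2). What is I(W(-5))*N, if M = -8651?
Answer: 8651*√46 ≈ 58674.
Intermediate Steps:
W(v) = -v (W(v) = v - 2*v = -v)
N = 8651 (N = -1*(-8651) = 8651)
I(b) = √(6 + b*(3 + b))
I(W(-5))*N = √(6 + (-1*(-5))² + 3*(-1*(-5)))*8651 = √(6 + 5² + 3*5)*8651 = √(6 + 25 + 15)*8651 = √46*8651 = 8651*√46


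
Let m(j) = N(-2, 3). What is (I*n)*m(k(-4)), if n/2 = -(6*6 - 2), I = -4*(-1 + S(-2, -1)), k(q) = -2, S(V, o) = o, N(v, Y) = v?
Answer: 1088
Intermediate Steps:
m(j) = -2
I = 8 (I = -4*(-1 - 1) = -4*(-2) = 8)
n = -68 (n = 2*(-(6*6 - 2)) = 2*(-(36 - 2)) = 2*(-1*34) = 2*(-34) = -68)
(I*n)*m(k(-4)) = (8*(-68))*(-2) = -544*(-2) = 1088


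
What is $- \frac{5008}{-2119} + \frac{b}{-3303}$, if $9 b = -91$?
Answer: $\frac{149065645}{62991513} \approx 2.3664$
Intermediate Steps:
$b = - \frac{91}{9}$ ($b = \frac{1}{9} \left(-91\right) = - \frac{91}{9} \approx -10.111$)
$- \frac{5008}{-2119} + \frac{b}{-3303} = - \frac{5008}{-2119} - \frac{91}{9 \left(-3303\right)} = \left(-5008\right) \left(- \frac{1}{2119}\right) - - \frac{91}{29727} = \frac{5008}{2119} + \frac{91}{29727} = \frac{149065645}{62991513}$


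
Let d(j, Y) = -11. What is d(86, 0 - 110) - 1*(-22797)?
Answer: 22786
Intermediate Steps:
d(86, 0 - 110) - 1*(-22797) = -11 - 1*(-22797) = -11 + 22797 = 22786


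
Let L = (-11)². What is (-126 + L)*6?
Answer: -30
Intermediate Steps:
L = 121
(-126 + L)*6 = (-126 + 121)*6 = -5*6 = -30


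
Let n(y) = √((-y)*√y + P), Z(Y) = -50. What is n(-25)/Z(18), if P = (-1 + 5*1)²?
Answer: -√(16 + 125*I)/50 ≈ -0.16853 - 0.14834*I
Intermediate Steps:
P = 16 (P = (-1 + 5)² = 4² = 16)
n(y) = √(16 - y^(3/2)) (n(y) = √((-y)*√y + 16) = √(-y^(3/2) + 16) = √(16 - y^(3/2)))
n(-25)/Z(18) = √(16 - (-25)^(3/2))/(-50) = √(16 - (-125)*I)*(-1/50) = √(16 + 125*I)*(-1/50) = -√(16 + 125*I)/50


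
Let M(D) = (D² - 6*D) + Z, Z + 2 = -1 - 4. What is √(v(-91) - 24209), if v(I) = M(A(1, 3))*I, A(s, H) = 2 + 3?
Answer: I*√23117 ≈ 152.04*I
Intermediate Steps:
Z = -7 (Z = -2 + (-1 - 4) = -2 - 5 = -7)
A(s, H) = 5
M(D) = -7 + D² - 6*D (M(D) = (D² - 6*D) - 7 = -7 + D² - 6*D)
v(I) = -12*I (v(I) = (-7 + 5² - 6*5)*I = (-7 + 25 - 30)*I = -12*I)
√(v(-91) - 24209) = √(-12*(-91) - 24209) = √(1092 - 24209) = √(-23117) = I*√23117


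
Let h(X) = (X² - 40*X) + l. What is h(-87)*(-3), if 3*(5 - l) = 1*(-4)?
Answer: -33166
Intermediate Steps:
l = 19/3 (l = 5 - (-4)/3 = 5 - ⅓*(-4) = 5 + 4/3 = 19/3 ≈ 6.3333)
h(X) = 19/3 + X² - 40*X (h(X) = (X² - 40*X) + 19/3 = 19/3 + X² - 40*X)
h(-87)*(-3) = (19/3 + (-87)² - 40*(-87))*(-3) = (19/3 + 7569 + 3480)*(-3) = (33166/3)*(-3) = -33166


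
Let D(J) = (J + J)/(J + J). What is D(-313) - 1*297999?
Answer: -297998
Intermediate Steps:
D(J) = 1 (D(J) = (2*J)/((2*J)) = (2*J)*(1/(2*J)) = 1)
D(-313) - 1*297999 = 1 - 1*297999 = 1 - 297999 = -297998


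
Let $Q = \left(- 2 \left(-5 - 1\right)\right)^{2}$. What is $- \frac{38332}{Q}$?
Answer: $- \frac{9583}{36} \approx -266.19$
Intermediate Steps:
$Q = 144$ ($Q = \left(\left(-2\right) \left(-6\right)\right)^{2} = 12^{2} = 144$)
$- \frac{38332}{Q} = - \frac{38332}{144} = \left(-38332\right) \frac{1}{144} = - \frac{9583}{36}$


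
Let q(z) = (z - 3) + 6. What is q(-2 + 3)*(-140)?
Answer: -560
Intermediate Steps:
q(z) = 3 + z (q(z) = (-3 + z) + 6 = 3 + z)
q(-2 + 3)*(-140) = (3 + (-2 + 3))*(-140) = (3 + 1)*(-140) = 4*(-140) = -560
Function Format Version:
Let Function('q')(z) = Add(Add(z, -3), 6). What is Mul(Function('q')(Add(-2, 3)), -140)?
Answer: -560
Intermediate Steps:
Function('q')(z) = Add(3, z) (Function('q')(z) = Add(Add(-3, z), 6) = Add(3, z))
Mul(Function('q')(Add(-2, 3)), -140) = Mul(Add(3, Add(-2, 3)), -140) = Mul(Add(3, 1), -140) = Mul(4, -140) = -560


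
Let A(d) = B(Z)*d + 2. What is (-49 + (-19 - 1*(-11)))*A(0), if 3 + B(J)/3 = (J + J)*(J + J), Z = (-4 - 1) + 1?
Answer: -114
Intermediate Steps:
Z = -4 (Z = -5 + 1 = -4)
B(J) = -9 + 12*J**2 (B(J) = -9 + 3*((J + J)*(J + J)) = -9 + 3*((2*J)*(2*J)) = -9 + 3*(4*J**2) = -9 + 12*J**2)
A(d) = 2 + 183*d (A(d) = (-9 + 12*(-4)**2)*d + 2 = (-9 + 12*16)*d + 2 = (-9 + 192)*d + 2 = 183*d + 2 = 2 + 183*d)
(-49 + (-19 - 1*(-11)))*A(0) = (-49 + (-19 - 1*(-11)))*(2 + 183*0) = (-49 + (-19 + 11))*(2 + 0) = (-49 - 8)*2 = -57*2 = -114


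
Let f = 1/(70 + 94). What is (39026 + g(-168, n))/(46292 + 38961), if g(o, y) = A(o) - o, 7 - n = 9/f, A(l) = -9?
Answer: 39185/85253 ≈ 0.45963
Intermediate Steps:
f = 1/164 ≈ 0.0060976
n = -1469 (n = 7 - 9/1/164 = 7 - 9*164 = 7 - 1*1476 = 7 - 1476 = -1469)
g(o, y) = -9 - o
(39026 + g(-168, n))/(46292 + 38961) = (39026 + (-9 - 1*(-168)))/(46292 + 38961) = (39026 + (-9 + 168))/85253 = (39026 + 159)*(1/85253) = 39185*(1/85253) = 39185/85253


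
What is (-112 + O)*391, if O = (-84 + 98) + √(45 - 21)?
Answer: -38318 + 782*√6 ≈ -36403.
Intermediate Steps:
O = 14 + 2*√6 (O = 14 + √24 = 14 + 2*√6 ≈ 18.899)
(-112 + O)*391 = (-112 + (14 + 2*√6))*391 = (-98 + 2*√6)*391 = -38318 + 782*√6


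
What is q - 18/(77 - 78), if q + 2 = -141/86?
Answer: 1235/86 ≈ 14.360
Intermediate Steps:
q = -313/86 (q = -2 - 141/86 = -313/86 ≈ -3.6395)
q - 18/(77 - 78) = -313/86 - 18/(77 - 78) = -313/86 - 18/(-1) = -313/86 - 1*(-18) = -313/86 + 18 = 1235/86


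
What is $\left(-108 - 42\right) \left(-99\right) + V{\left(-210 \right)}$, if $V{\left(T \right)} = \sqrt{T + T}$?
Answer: $14850 + 2 i \sqrt{105} \approx 14850.0 + 20.494 i$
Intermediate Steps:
$V{\left(T \right)} = \sqrt{2} \sqrt{T}$ ($V{\left(T \right)} = \sqrt{2 T} = \sqrt{2} \sqrt{T}$)
$\left(-108 - 42\right) \left(-99\right) + V{\left(-210 \right)} = \left(-108 - 42\right) \left(-99\right) + \sqrt{2} \sqrt{-210} = \left(-150\right) \left(-99\right) + \sqrt{2} i \sqrt{210} = 14850 + 2 i \sqrt{105}$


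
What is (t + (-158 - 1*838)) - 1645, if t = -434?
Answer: -3075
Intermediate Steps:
(t + (-158 - 1*838)) - 1645 = (-434 + (-158 - 1*838)) - 1645 = (-434 + (-158 - 838)) - 1645 = (-434 - 996) - 1645 = -1430 - 1645 = -3075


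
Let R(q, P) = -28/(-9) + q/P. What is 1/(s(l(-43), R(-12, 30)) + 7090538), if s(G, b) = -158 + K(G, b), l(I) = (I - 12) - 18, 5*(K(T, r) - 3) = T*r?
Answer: 225/1595327269 ≈ 1.4104e-7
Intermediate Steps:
K(T, r) = 3 + T*r/5 (K(T, r) = 3 + (T*r)/5 = 3 + T*r/5)
R(q, P) = 28/9 + q/P (R(q, P) = -28*(-1/9) + q/P = 28/9 + q/P)
l(I) = -30 + I (l(I) = (-12 + I) - 18 = -30 + I)
s(G, b) = -155 + G*b/5 (s(G, b) = -158 + (3 + G*b/5) = -155 + G*b/5)
1/(s(l(-43), R(-12, 30)) + 7090538) = 1/((-155 + (-30 - 43)*(28/9 - 12/30)/5) + 7090538) = 1/((-155 + (1/5)*(-73)*(28/9 - 12*1/30)) + 7090538) = 1/((-155 + (1/5)*(-73)*(28/9 - 2/5)) + 7090538) = 1/((-155 + (1/5)*(-73)*(122/45)) + 7090538) = 1/((-155 - 8906/225) + 7090538) = 1/(-43781/225 + 7090538) = 1/(1595327269/225) = 225/1595327269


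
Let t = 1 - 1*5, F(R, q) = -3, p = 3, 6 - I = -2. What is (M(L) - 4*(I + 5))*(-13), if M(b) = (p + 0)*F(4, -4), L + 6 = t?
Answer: 793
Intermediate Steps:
I = 8 (I = 6 - 1*(-2) = 6 + 2 = 8)
t = -4 (t = 1 - 5 = -4)
L = -10 (L = -6 - 4 = -10)
M(b) = -9 (M(b) = (3 + 0)*(-3) = 3*(-3) = -9)
(M(L) - 4*(I + 5))*(-13) = (-9 - 4*(8 + 5))*(-13) = (-9 - 4*13)*(-13) = (-9 - 52)*(-13) = -61*(-13) = 793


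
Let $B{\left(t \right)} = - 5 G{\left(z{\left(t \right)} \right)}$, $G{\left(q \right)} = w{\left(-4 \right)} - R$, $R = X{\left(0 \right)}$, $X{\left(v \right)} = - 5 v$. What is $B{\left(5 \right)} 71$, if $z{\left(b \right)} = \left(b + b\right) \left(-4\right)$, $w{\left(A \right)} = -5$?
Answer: $1775$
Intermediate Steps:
$R = 0$ ($R = \left(-5\right) 0 = 0$)
$z{\left(b \right)} = - 8 b$ ($z{\left(b \right)} = 2 b \left(-4\right) = - 8 b$)
$G{\left(q \right)} = -5$ ($G{\left(q \right)} = -5 - 0 = -5 + 0 = -5$)
$B{\left(t \right)} = 25$ ($B{\left(t \right)} = \left(-5\right) \left(-5\right) = 25$)
$B{\left(5 \right)} 71 = 25 \cdot 71 = 1775$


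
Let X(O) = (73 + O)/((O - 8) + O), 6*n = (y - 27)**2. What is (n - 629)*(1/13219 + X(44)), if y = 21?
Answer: -963595969/1057520 ≈ -911.18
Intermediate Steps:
n = 6 (n = (21 - 27)**2/6 = (1/6)*(-6)**2 = (1/6)*36 = 6)
X(O) = (73 + O)/(-8 + 2*O) (X(O) = (73 + O)/((-8 + O) + O) = (73 + O)/(-8 + 2*O))
(n - 629)*(1/13219 + X(44)) = (6 - 629)*(1/13219 + (73 + 44)/(2*(-4 + 44))) = -623*(1/13219 + (1/2)*117/40) = -623*(1/13219 + (1/2)*(1/40)*117) = -623*(1/13219 + 117/80) = -623*1546703/1057520 = -963595969/1057520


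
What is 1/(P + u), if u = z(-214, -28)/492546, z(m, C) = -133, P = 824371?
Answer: 492546/406040638433 ≈ 1.2130e-6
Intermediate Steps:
u = -133/492546 ≈ -0.00027003
1/(P + u) = 1/(824371 - 133/492546) = 1/(406040638433/492546) = 492546/406040638433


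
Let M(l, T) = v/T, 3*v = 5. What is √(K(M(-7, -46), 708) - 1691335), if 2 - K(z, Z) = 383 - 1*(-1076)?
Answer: 6*I*√47022 ≈ 1301.1*I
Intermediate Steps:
v = 5/3 (v = (⅓)*5 = 5/3 ≈ 1.6667)
M(l, T) = 5/(3*T)
K(z, Z) = -1457 (K(z, Z) = 2 - (383 - 1*(-1076)) = 2 - (383 + 1076) = 2 - 1*1459 = 2 - 1459 = -1457)
√(K(M(-7, -46), 708) - 1691335) = √(-1457 - 1691335) = √(-1692792) = 6*I*√47022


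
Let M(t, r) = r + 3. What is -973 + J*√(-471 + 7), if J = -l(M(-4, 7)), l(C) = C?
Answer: -973 - 40*I*√29 ≈ -973.0 - 215.41*I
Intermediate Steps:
M(t, r) = 3 + r
J = -10 (J = -(3 + 7) = -1*10 = -10)
-973 + J*√(-471 + 7) = -973 - 10*√(-471 + 7) = -973 - 40*I*√29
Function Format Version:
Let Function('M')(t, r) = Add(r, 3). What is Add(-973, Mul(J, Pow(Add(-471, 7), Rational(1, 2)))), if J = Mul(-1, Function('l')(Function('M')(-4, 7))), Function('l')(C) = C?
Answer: Add(-973, Mul(-40, I, Pow(29, Rational(1, 2)))) ≈ Add(-973.00, Mul(-215.41, I))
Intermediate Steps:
Function('M')(t, r) = Add(3, r)
J = -10 (J = Mul(-1, Add(3, 7)) = Mul(-1, 10) = -10)
Add(-973, Mul(J, Pow(Add(-471, 7), Rational(1, 2)))) = Add(-973, Mul(-10, Pow(Add(-471, 7), Rational(1, 2)))) = Add(-973, Mul(-10, Pow(-464, Rational(1, 2)))) = Add(-973, Mul(-10, Mul(4, I, Pow(29, Rational(1, 2))))) = Add(-973, Mul(-40, I, Pow(29, Rational(1, 2))))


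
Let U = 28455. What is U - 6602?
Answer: 21853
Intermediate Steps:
U - 6602 = 28455 - 6602 = 21853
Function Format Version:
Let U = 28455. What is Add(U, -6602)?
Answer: 21853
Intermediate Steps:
Add(U, -6602) = Add(28455, -6602) = 21853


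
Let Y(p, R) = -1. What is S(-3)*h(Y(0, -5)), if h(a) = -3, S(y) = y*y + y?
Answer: -18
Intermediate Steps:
S(y) = y + y² (S(y) = y² + y = y + y²)
S(-3)*h(Y(0, -5)) = -3*(1 - 3)*(-3) = -3*(-2)*(-3) = 6*(-3) = -18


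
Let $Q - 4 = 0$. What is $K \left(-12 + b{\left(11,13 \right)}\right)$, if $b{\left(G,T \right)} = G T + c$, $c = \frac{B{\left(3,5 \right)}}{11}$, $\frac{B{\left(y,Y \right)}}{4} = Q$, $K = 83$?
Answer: $\frac{120931}{11} \approx 10994.0$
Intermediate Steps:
$Q = 4$ ($Q = 4 + 0 = 4$)
$B{\left(y,Y \right)} = 16$ ($B{\left(y,Y \right)} = 4 \cdot 4 = 16$)
$c = \frac{16}{11} \approx 1.4545$
$b{\left(G,T \right)} = \frac{16}{11} + G T$ ($b{\left(G,T \right)} = G T + \frac{16}{11} = \frac{16}{11} + G T$)
$K \left(-12 + b{\left(11,13 \right)}\right) = 83 \left(-12 + \left(\frac{16}{11} + 11 \cdot 13\right)\right) = 83 \left(-12 + \left(\frac{16}{11} + 143\right)\right) = 83 \left(-12 + \frac{1589}{11}\right) = 83 \cdot \frac{1457}{11} = \frac{120931}{11}$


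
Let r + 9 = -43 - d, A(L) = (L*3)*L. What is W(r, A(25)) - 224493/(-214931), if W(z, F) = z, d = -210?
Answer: 34183591/214931 ≈ 159.04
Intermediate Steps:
A(L) = 3*L**2 (A(L) = (3*L)*L = 3*L**2)
r = 158 (r = -9 + (-43 - 1*(-210)) = -9 + (-43 + 210) = -9 + 167 = 158)
W(r, A(25)) - 224493/(-214931) = 158 - 224493/(-214931) = 158 - 224493*(-1/214931) = 158 + 224493/214931 = 34183591/214931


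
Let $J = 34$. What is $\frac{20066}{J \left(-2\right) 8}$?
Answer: $- \frac{10033}{272} \approx -36.886$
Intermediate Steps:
$\frac{20066}{J \left(-2\right) 8} = \frac{20066}{34 \left(-2\right) 8} = \frac{20066}{\left(-68\right) 8} = \frac{20066}{-544} = 20066 \left(- \frac{1}{544}\right) = - \frac{10033}{272}$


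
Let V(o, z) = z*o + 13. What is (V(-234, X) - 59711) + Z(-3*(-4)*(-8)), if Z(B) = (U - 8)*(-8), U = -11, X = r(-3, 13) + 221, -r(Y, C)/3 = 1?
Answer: -110558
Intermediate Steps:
r(Y, C) = -3 (r(Y, C) = -3*1 = -3)
X = 218 (X = -3 + 221 = 218)
V(o, z) = 13 + o*z (V(o, z) = o*z + 13 = 13 + o*z)
Z(B) = 152 (Z(B) = (-11 - 8)*(-8) = -19*(-8) = 152)
(V(-234, X) - 59711) + Z(-3*(-4)*(-8)) = ((13 - 234*218) - 59711) + 152 = ((13 - 51012) - 59711) + 152 = (-50999 - 59711) + 152 = -110710 + 152 = -110558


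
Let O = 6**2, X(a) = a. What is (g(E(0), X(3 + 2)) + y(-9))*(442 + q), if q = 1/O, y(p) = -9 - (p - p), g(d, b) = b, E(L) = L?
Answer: -15913/9 ≈ -1768.1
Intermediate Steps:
O = 36
y(p) = -9 (y(p) = -9 - 1*0 = -9 + 0 = -9)
q = 1/36 ≈ 0.027778
(g(E(0), X(3 + 2)) + y(-9))*(442 + q) = ((3 + 2) - 9)*(442 + 1/36) = (5 - 9)*(15913/36) = -4*15913/36 = -15913/9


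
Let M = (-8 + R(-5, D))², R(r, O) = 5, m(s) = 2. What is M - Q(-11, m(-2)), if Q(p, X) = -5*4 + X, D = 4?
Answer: 27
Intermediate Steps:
Q(p, X) = -20 + X
M = 9 (M = (-8 + 5)² = (-3)² = 9)
M - Q(-11, m(-2)) = 9 - (-20 + 2) = 9 - 1*(-18) = 9 + 18 = 27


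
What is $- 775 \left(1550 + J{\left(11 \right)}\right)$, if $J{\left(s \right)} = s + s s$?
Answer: $-1303550$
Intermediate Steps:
$J{\left(s \right)} = s + s^{2}$
$- 775 \left(1550 + J{\left(11 \right)}\right) = - 775 \left(1550 + 11 \left(1 + 11\right)\right) = - 775 \left(1550 + 11 \cdot 12\right) = - 775 \left(1550 + 132\right) = \left(-775\right) 1682 = -1303550$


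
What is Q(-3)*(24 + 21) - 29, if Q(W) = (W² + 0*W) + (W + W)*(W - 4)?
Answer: 2266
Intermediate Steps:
Q(W) = W² + 2*W*(-4 + W) (Q(W) = (W² + 0) + (2*W)*(-4 + W) = W² + 2*W*(-4 + W))
Q(-3)*(24 + 21) - 29 = (-3*(-8 + 3*(-3)))*(24 + 21) - 29 = -3*(-8 - 9)*45 - 29 = -3*(-17)*45 - 29 = 51*45 - 29 = 2295 - 29 = 2266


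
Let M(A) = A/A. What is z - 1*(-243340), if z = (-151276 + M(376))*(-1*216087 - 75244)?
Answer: 44071340365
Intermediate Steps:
M(A) = 1
z = 44071097025 (z = (-151276 + 1)*(-1*216087 - 75244) = -151275*(-216087 - 75244) = -151275*(-291331) = 44071097025)
z - 1*(-243340) = 44071097025 - 1*(-243340) = 44071097025 + 243340 = 44071340365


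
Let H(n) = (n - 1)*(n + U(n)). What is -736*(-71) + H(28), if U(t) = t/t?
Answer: 53039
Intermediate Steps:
U(t) = 1
H(n) = (1 + n)*(-1 + n) (H(n) = (n - 1)*(n + 1) = (-1 + n)*(1 + n) = (1 + n)*(-1 + n))
-736*(-71) + H(28) = -736*(-71) + (-1 + 28²) = 52256 + (-1 + 784) = 52256 + 783 = 53039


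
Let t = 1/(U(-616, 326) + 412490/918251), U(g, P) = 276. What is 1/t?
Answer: 13360514/48329 ≈ 276.45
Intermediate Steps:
t = 48329/13360514 (t = 1/(276 + 412490/918251) = 1/(276 + 412490*(1/918251)) = 1/(276 + 21710/48329) = 1/(13360514/48329) = 48329/13360514 ≈ 0.0036173)
1/t = 1/(48329/13360514) = 13360514/48329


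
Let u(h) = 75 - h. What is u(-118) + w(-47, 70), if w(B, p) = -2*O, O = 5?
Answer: 183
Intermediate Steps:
w(B, p) = -10 (w(B, p) = -2*5 = -10)
u(-118) + w(-47, 70) = (75 - 1*(-118)) - 10 = (75 + 118) - 10 = 193 - 10 = 183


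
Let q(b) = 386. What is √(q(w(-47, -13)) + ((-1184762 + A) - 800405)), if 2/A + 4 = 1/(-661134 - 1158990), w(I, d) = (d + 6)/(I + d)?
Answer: I*√105204606853919333285/7280497 ≈ 1408.8*I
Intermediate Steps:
w(I, d) = (6 + d)/(I + d)
A = -3640248/7280497 (A = 2/(-4 + 1/(-661134 - 1158990)) = 2/(-4 + 1/(-1820124)) = 2/(-4 - 1/1820124) = 2/(-7280497/1820124) = 2*(-1820124/7280497) = -3640248/7280497 ≈ -0.50000)
√(q(w(-47, -13)) + ((-1184762 + A) - 800405)) = √(386 + ((-1184762 - 3640248/7280497) - 800405)) = √(386 + (-8625659826962/7280497 - 800405)) = √(386 - 14453006028247/7280497) = √(-14450195756405/7280497) = I*√105204606853919333285/7280497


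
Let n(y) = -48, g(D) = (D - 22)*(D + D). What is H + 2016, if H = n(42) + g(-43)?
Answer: 7558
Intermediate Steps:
g(D) = 2*D*(-22 + D) (g(D) = (-22 + D)*(2*D) = 2*D*(-22 + D))
H = 5542 (H = -48 + 2*(-43)*(-22 - 43) = -48 + 2*(-43)*(-65) = -48 + 5590 = 5542)
H + 2016 = 5542 + 2016 = 7558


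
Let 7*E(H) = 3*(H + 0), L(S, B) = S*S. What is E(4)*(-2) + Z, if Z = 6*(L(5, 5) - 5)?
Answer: 816/7 ≈ 116.57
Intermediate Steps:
L(S, B) = S²
E(H) = 3*H/7 (E(H) = (3*(H + 0))/7 = (3*H)/7 = 3*H/7)
Z = 120 (Z = 6*(5² - 5) = 6*(25 - 5) = 6*20 = 120)
E(4)*(-2) + Z = ((3/7)*4)*(-2) + 120 = (12/7)*(-2) + 120 = -24/7 + 120 = 816/7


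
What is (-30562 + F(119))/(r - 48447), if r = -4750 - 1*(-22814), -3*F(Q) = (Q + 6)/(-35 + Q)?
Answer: 7701749/7656516 ≈ 1.0059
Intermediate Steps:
F(Q) = -(6 + Q)/(3*(-35 + Q)) (F(Q) = -(Q + 6)/(3*(-35 + Q)) = -(6 + Q)/(3*(-35 + Q)))
r = 18064 (r = -4750 + 22814 = 18064)
(-30562 + F(119))/(r - 48447) = (-30562 + (-6 - 1*119)/(3*(-35 + 119)))/(18064 - 48447) = (-30562 + (⅓)*(-6 - 119)/84)/(-30383) = (-30562 + (⅓)*(1/84)*(-125))*(-1/30383) = (-30562 - 125/252)*(-1/30383) = -7701749/252*(-1/30383) = 7701749/7656516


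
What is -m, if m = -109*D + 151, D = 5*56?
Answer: 30369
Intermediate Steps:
D = 280
m = -30369 (m = -109*280 + 151 = -30520 + 151 = -30369)
-m = -1*(-30369) = 30369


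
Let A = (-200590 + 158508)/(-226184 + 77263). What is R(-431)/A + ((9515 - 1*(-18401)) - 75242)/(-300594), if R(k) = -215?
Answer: -4811215814089/6324798354 ≈ -760.69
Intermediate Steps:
A = 42082/148921 (A = -42082/(-148921) = -42082*(-1/148921) = 42082/148921 ≈ 0.28258)
R(-431)/A + ((9515 - 1*(-18401)) - 75242)/(-300594) = -215/42082/148921 + ((9515 - 1*(-18401)) - 75242)/(-300594) = -215*148921/42082 + ((9515 + 18401) - 75242)*(-1/300594) = -32018015/42082 + (27916 - 75242)*(-1/300594) = -32018015/42082 - 47326*(-1/300594) = -32018015/42082 + 23663/150297 = -4811215814089/6324798354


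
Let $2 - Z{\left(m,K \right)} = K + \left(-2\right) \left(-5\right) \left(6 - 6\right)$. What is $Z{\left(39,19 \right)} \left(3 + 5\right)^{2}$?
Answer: $-1088$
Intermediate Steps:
$Z{\left(m,K \right)} = 2 - K$ ($Z{\left(m,K \right)} = 2 - \left(K + \left(-2\right) \left(-5\right) \left(6 - 6\right)\right) = 2 - \left(K + 10 \left(6 - 6\right)\right) = 2 - \left(K + 10 \cdot 0\right) = 2 - \left(K + 0\right) = 2 - K$)
$Z{\left(39,19 \right)} \left(3 + 5\right)^{2} = \left(2 - 19\right) \left(3 + 5\right)^{2} = \left(2 - 19\right) 8^{2} = \left(-17\right) 64 = -1088$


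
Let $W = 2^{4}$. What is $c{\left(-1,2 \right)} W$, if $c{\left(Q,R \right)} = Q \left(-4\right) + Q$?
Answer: $48$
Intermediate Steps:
$c{\left(Q,R \right)} = - 3 Q$ ($c{\left(Q,R \right)} = - 4 Q + Q = - 3 Q$)
$W = 16$
$c{\left(-1,2 \right)} W = \left(-3\right) \left(-1\right) 16 = 3 \cdot 16 = 48$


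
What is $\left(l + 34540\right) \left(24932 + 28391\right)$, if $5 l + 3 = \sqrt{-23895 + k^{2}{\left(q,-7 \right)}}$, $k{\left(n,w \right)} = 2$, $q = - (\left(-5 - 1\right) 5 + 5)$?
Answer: $\frac{9208722131}{5} + \frac{53323 i \sqrt{23891}}{5} \approx 1.8417 \cdot 10^{9} + 1.6484 \cdot 10^{6} i$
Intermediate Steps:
$q = 25$ ($q = - (\left(-6\right) 5 + 5) = - (-30 + 5) = \left(-1\right) \left(-25\right) = 25$)
$l = - \frac{3}{5} + \frac{i \sqrt{23891}}{5}$ ($l = - \frac{3}{5} + \frac{\sqrt{-23895 + 2^{2}}}{5} = - \frac{3}{5} + \frac{\sqrt{-23895 + 4}}{5} = - \frac{3}{5} + \frac{\sqrt{-23891}}{5} = - \frac{3}{5} + \frac{i \sqrt{23891}}{5} \approx -0.6 + 30.913 i$)
$\left(l + 34540\right) \left(24932 + 28391\right) = \left(\left(- \frac{3}{5} + \frac{i \sqrt{23891}}{5}\right) + 34540\right) \left(24932 + 28391\right) = \left(\frac{172697}{5} + \frac{i \sqrt{23891}}{5}\right) 53323 = \frac{9208722131}{5} + \frac{53323 i \sqrt{23891}}{5}$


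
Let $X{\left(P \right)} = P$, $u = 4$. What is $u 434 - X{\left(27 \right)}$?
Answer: $1709$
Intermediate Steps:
$u 434 - X{\left(27 \right)} = 4 \cdot 434 - 27 = 1736 - 27 = 1709$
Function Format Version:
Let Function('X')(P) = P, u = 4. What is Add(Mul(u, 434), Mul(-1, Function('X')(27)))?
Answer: 1709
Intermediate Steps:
Add(Mul(u, 434), Mul(-1, Function('X')(27))) = Add(Mul(4, 434), Mul(-1, 27)) = Add(1736, -27) = 1709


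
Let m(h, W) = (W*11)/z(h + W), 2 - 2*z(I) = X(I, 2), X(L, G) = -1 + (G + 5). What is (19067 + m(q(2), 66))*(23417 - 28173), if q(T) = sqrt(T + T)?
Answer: -88956224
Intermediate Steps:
X(L, G) = 4 + G (X(L, G) = -1 + (5 + G) = 4 + G)
q(T) = sqrt(2)*sqrt(T) (q(T) = sqrt(2*T) = sqrt(2)*sqrt(T))
z(I) = -2 (z(I) = 1 - (4 + 2)/2 = 1 - 1/2*6 = 1 - 3 = -2)
m(h, W) = -11*W/2 (m(h, W) = (W*11)/(-2) = (11*W)*(-1/2) = -11*W/2)
(19067 + m(q(2), 66))*(23417 - 28173) = (19067 - 11/2*66)*(23417 - 28173) = (19067 - 363)*(-4756) = 18704*(-4756) = -88956224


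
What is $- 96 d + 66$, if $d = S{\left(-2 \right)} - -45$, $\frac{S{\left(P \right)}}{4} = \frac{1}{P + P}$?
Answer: $-4158$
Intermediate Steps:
$S{\left(P \right)} = \frac{2}{P}$ ($S{\left(P \right)} = \frac{4}{P + P} = \frac{4}{2 P} = 4 \frac{1}{2 P} = \frac{2}{P}$)
$d = 44$ ($d = \frac{2}{-2} - -45 = 2 \left(- \frac{1}{2}\right) + 45 = -1 + 45 = 44$)
$- 96 d + 66 = \left(-96\right) 44 + 66 = -4224 + 66 = -4158$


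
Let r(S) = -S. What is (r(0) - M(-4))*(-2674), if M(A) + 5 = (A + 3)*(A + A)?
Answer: 8022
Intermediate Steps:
M(A) = -5 + 2*A*(3 + A) (M(A) = -5 + (A + 3)*(A + A) = -5 + (3 + A)*(2*A) = -5 + 2*A*(3 + A))
(r(0) - M(-4))*(-2674) = (-1*0 - (-5 + 2*(-4)² + 6*(-4)))*(-2674) = (0 - (-5 + 2*16 - 24))*(-2674) = (0 - (-5 + 32 - 24))*(-2674) = (0 - 1*3)*(-2674) = (0 - 3)*(-2674) = -3*(-2674) = 8022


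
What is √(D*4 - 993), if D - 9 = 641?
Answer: √1607 ≈ 40.087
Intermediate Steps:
D = 650 (D = 9 + 641 = 650)
√(D*4 - 993) = √(650*4 - 993) = √(2600 - 993) = √1607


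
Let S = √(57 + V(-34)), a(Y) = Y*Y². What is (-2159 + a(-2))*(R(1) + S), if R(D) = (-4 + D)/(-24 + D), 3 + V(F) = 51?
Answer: -6501/23 - 2167*√105 ≈ -22488.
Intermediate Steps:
V(F) = 48 (V(F) = -3 + 51 = 48)
R(D) = (-4 + D)/(-24 + D)
a(Y) = Y³
S = √105 (S = √(57 + 48) = √105 ≈ 10.247)
(-2159 + a(-2))*(R(1) + S) = (-2159 + (-2)³)*((-4 + 1)/(-24 + 1) + √105) = (-2159 - 8)*(-3/(-23) + √105) = -2167*(-1/23*(-3) + √105) = -2167*(3/23 + √105) = -6501/23 - 2167*√105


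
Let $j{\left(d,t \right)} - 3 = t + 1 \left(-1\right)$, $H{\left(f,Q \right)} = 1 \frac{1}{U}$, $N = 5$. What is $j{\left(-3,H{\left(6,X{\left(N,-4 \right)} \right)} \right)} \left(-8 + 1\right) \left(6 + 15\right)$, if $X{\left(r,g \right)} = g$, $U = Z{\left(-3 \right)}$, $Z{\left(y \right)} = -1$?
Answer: $-147$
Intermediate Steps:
$U = -1$
$H{\left(f,Q \right)} = -1$ ($H{\left(f,Q \right)} = 1 \frac{1}{-1} = 1 \left(-1\right) = -1$)
$j{\left(d,t \right)} = 2 + t$ ($j{\left(d,t \right)} = 3 + \left(t + 1 \left(-1\right)\right) = 3 + \left(t - 1\right) = 3 + \left(-1 + t\right) = 2 + t$)
$j{\left(-3,H{\left(6,X{\left(N,-4 \right)} \right)} \right)} \left(-8 + 1\right) \left(6 + 15\right) = \left(2 - 1\right) \left(-8 + 1\right) \left(6 + 15\right) = 1 \left(-7\right) 21 = \left(-7\right) 21 = -147$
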